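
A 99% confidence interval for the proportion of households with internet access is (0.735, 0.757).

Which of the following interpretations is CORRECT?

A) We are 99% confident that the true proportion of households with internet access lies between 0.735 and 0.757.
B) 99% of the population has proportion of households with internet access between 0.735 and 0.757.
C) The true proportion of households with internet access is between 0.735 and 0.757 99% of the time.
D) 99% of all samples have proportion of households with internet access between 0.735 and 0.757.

A confidence interval represents our confidence in the procedure, not a probability statement about the parameter.

Key concept: If we repeated this sampling process many times and computed a 99% CI each time, about 99% of those intervals would contain the true population parameter.

For this specific interval (0.735, 0.757):
- Midpoint (point estimate): 0.746
- Margin of error: 0.011

The correct interpretation is the one stating confidence that the true parameter lies in the interval — option A.

A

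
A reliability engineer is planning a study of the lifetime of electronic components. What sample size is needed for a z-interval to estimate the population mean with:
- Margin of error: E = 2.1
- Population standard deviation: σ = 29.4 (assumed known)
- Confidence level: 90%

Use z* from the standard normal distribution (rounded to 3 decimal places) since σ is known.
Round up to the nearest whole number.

Using z* since population σ is known (z-interval formula).

For 90% confidence, z* = 1.645 (from standard normal table)

Sample size formula for z-interval: n = (z*σ/E)²

n = (1.645 × 29.4 / 2.1)²
  = (23.030000)²
  = 530.3809

Round up to the nearest whole number: n = 531

531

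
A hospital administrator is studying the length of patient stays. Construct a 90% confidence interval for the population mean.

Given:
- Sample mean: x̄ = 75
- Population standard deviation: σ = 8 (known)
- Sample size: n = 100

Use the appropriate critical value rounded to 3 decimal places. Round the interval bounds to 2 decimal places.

The population standard deviation σ is known, so use a z-interval (standard normal critical value).

For 90% confidence, z* = 1.645 (from standard normal table)

Standard error: SE = σ/√n = 8/√100 = 0.800000

Margin of error: E = z* × SE = 1.645 × 0.800000 = 1.3160

Z-interval: x̄ ± E = 75 ± 1.3160 = (73.6840, 76.3160)

Rounded to 2 decimal places:

(73.68, 76.32)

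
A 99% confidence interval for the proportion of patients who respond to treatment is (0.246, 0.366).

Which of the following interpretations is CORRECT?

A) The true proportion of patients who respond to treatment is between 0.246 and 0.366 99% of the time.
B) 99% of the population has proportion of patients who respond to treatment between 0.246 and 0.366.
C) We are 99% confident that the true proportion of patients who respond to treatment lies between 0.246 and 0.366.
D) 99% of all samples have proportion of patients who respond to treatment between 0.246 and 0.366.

A confidence interval represents our confidence in the procedure, not a probability statement about the parameter.

Key concept: If we repeated this sampling process many times and computed a 99% CI each time, about 99% of those intervals would contain the true population parameter.

For this specific interval (0.246, 0.366):
- Midpoint (point estimate): 0.306
- Margin of error: 0.06

The correct interpretation is the one stating confidence that the true parameter lies in the interval — option C.

C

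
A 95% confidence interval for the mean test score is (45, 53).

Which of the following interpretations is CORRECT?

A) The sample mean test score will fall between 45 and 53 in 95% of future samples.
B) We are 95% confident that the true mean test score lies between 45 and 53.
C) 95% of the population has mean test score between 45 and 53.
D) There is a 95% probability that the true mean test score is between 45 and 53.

A confidence interval represents our confidence in the procedure, not a probability statement about the parameter.

Key concept: If we repeated this sampling process many times and computed a 95% CI each time, about 95% of those intervals would contain the true population parameter.

For this specific interval (45, 53):
- Midpoint (point estimate): 49
- Margin of error: 4

The correct interpretation is the one stating confidence that the true parameter lies in the interval — option B.

B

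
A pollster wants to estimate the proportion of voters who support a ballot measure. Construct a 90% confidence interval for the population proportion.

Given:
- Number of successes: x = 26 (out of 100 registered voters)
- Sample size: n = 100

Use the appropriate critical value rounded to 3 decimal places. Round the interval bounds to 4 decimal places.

Sample proportion: p̂ = 26/100 = 0.260000

Check conditions for normal approximation:
  np̂ = 26 ≥ 10 ✓
  n(1-p̂) = 74 ≥ 10 ✓

The sample is large enough, so use a z-interval (normal approximation) for the proportion.

For 90% confidence, z* = 1.645 (from standard normal table)

Standard error: SE = √(p̂(1-p̂)/n) = √(0.260000×0.740000/100) = 0.04386342

Margin of error: E = z* × SE = 1.645 × 0.04386342 = 0.072155

Z-interval: p̂ ± E = 0.260000 ± 0.072155 = (0.187845, 0.332155)

Rounded to 4 decimal places:

(0.1878, 0.3322)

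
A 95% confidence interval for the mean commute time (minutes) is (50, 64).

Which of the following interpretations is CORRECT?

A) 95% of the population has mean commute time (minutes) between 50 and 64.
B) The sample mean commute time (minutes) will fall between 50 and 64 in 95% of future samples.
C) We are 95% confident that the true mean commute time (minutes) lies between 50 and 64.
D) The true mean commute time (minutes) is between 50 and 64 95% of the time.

A confidence interval represents our confidence in the procedure, not a probability statement about the parameter.

Key concept: If we repeated this sampling process many times and computed a 95% CI each time, about 95% of those intervals would contain the true population parameter.

For this specific interval (50, 64):
- Midpoint (point estimate): 57
- Margin of error: 7

The correct interpretation is the one stating confidence that the true parameter lies in the interval — option C.

C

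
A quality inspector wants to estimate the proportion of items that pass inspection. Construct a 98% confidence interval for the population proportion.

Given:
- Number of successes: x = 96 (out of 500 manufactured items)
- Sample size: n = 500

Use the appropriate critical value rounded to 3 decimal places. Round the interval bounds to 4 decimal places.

Sample proportion: p̂ = 96/500 = 0.192000

Check conditions for normal approximation:
  np̂ = 96 ≥ 10 ✓
  n(1-p̂) = 404 ≥ 10 ✓

The sample is large enough, so use a z-interval (normal approximation) for the proportion.

For 98% confidence, z* = 2.326 (from standard normal table)

Standard error: SE = √(p̂(1-p̂)/n) = √(0.192000×0.808000/500) = 0.01761454

Margin of error: E = z* × SE = 2.326 × 0.01761454 = 0.040971

Z-interval: p̂ ± E = 0.192000 ± 0.040971 = (0.151029, 0.232971)

Rounded to 4 decimal places:

(0.1510, 0.2330)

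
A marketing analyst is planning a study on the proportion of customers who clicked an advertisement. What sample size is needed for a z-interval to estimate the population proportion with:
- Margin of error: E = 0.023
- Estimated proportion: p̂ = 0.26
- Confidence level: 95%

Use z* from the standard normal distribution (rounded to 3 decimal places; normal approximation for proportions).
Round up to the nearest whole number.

Using z* for proportion z-interval (normal approximation).

For 95% confidence, z* = 1.96 (from standard normal table)

Sample size formula for proportion z-interval: n = z*²p̂(1-p̂)/E²

n = 1.96² × 0.26 × 0.74 / 0.023²
  = 3.8416 × 0.1924 / 0.000529
  = 1397.2095

Round up to the nearest whole number: n = 1398

1398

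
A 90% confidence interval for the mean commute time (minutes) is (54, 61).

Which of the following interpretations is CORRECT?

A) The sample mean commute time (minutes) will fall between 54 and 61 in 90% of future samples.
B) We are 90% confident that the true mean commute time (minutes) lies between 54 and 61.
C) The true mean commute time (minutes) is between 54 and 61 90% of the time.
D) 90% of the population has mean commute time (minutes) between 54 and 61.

A confidence interval represents our confidence in the procedure, not a probability statement about the parameter.

Key concept: If we repeated this sampling process many times and computed a 90% CI each time, about 90% of those intervals would contain the true population parameter.

For this specific interval (54, 61):
- Midpoint (point estimate): 57.5
- Margin of error: 3.5

The correct interpretation is the one stating confidence that the true parameter lies in the interval — option B.

B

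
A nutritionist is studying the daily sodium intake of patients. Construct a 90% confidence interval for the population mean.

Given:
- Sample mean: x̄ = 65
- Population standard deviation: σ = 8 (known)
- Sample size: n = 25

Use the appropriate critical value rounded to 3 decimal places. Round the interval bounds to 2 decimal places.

The population standard deviation σ is known, so use a z-interval (standard normal critical value).

For 90% confidence, z* = 1.645 (from standard normal table)

Standard error: SE = σ/√n = 8/√25 = 1.600000

Margin of error: E = z* × SE = 1.645 × 1.600000 = 2.6320

Z-interval: x̄ ± E = 65 ± 2.6320 = (62.3680, 67.6320)

Rounded to 2 decimal places:

(62.37, 67.63)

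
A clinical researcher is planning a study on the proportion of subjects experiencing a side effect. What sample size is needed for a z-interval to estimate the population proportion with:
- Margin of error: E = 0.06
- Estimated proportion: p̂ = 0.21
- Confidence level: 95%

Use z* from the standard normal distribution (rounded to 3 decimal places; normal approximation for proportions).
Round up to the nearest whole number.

Using z* for proportion z-interval (normal approximation).

For 95% confidence, z* = 1.96 (from standard normal table)

Sample size formula for proportion z-interval: n = z*²p̂(1-p̂)/E²

n = 1.96² × 0.21 × 0.79 / 0.06²
  = 3.8416 × 0.1659 / 0.0036
  = 177.0337

Round up to the nearest whole number: n = 178

178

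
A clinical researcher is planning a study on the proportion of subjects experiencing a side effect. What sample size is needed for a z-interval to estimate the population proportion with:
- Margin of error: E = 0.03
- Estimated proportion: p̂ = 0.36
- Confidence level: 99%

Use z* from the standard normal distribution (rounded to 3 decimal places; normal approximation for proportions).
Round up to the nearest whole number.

Using z* for proportion z-interval (normal approximation).

For 99% confidence, z* = 2.576 (from standard normal table)

Sample size formula for proportion z-interval: n = z*²p̂(1-p̂)/E²

n = 2.576² × 0.36 × 0.64 / 0.03²
  = 6.635776 × 0.2304 / 0.0009
  = 1698.7587

Round up to the nearest whole number: n = 1699

1699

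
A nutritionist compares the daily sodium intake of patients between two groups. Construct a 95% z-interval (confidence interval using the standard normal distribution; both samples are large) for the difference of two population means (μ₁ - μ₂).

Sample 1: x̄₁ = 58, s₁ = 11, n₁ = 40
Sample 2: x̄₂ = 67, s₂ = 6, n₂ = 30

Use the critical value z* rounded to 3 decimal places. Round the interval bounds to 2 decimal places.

Both samples are large (n₁ = 40 ≥ 30, n₂ = 30 ≥ 30), so a z-interval for the difference of means applies.

Point estimate: x̄₁ - x̄₂ = 58 - 67 = -9

Standard error: SE = √(s₁²/n₁ + s₂²/n₂)
= √(11²/40 + 6²/30)
= √(3.025000 + 1.200000)
= 2.055480

For 95% confidence, z* = 1.96 (from standard normal table)
Margin of error: E = z* × SE = 1.96 × 2.055480 = 4.0287

Z-interval: (x̄₁ - x̄₂) ± E = -9 ± 4.0287 = (-13.0287, -4.9713)

Rounded to 2 decimal places:

(-13.03, -4.97)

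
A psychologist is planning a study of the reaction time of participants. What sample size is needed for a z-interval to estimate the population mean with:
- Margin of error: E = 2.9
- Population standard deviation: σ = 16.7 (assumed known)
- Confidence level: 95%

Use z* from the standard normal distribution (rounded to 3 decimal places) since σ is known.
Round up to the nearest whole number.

Using z* since population σ is known (z-interval formula).

For 95% confidence, z* = 1.96 (from standard normal table)

Sample size formula for z-interval: n = (z*σ/E)²

n = (1.96 × 16.7 / 2.9)²
  = (11.286897)²
  = 127.3940

Round up to the nearest whole number: n = 128

128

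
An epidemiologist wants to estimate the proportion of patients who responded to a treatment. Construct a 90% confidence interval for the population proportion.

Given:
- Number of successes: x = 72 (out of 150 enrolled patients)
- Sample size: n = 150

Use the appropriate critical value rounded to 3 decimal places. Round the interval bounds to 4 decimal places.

Sample proportion: p̂ = 72/150 = 0.480000

Check conditions for normal approximation:
  np̂ = 72 ≥ 10 ✓
  n(1-p̂) = 78 ≥ 10 ✓

The sample is large enough, so use a z-interval (normal approximation) for the proportion.

For 90% confidence, z* = 1.645 (from standard normal table)

Standard error: SE = √(p̂(1-p̂)/n) = √(0.480000×0.520000/150) = 0.04079216

Margin of error: E = z* × SE = 1.645 × 0.04079216 = 0.067103

Z-interval: p̂ ± E = 0.480000 ± 0.067103 = (0.412897, 0.547103)

Rounded to 4 decimal places:

(0.4129, 0.5471)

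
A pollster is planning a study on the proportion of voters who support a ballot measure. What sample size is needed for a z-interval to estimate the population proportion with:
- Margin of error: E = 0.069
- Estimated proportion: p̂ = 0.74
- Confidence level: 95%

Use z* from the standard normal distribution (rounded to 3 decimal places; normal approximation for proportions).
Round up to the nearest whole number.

Using z* for proportion z-interval (normal approximation).

For 95% confidence, z* = 1.96 (from standard normal table)

Sample size formula for proportion z-interval: n = z*²p̂(1-p̂)/E²

n = 1.96² × 0.74 × 0.26 / 0.069²
  = 3.8416 × 0.1924 / 0.004761
  = 155.2455

Round up to the nearest whole number: n = 156

156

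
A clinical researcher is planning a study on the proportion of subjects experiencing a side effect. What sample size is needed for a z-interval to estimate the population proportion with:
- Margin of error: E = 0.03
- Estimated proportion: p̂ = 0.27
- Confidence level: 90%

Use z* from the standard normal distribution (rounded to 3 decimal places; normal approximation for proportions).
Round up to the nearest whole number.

Using z* for proportion z-interval (normal approximation).

For 90% confidence, z* = 1.645 (from standard normal table)

Sample size formula for proportion z-interval: n = z*²p̂(1-p̂)/E²

n = 1.645² × 0.27 × 0.73 / 0.03²
  = 2.706025 × 0.1971 / 0.0009
  = 592.6195

Round up to the nearest whole number: n = 593

593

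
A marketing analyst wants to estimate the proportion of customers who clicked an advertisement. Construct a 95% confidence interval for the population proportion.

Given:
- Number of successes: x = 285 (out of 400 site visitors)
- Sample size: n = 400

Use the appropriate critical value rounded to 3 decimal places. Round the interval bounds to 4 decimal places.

Sample proportion: p̂ = 285/400 = 0.712500

Check conditions for normal approximation:
  np̂ = 285 ≥ 10 ✓
  n(1-p̂) = 115 ≥ 10 ✓

The sample is large enough, so use a z-interval (normal approximation) for the proportion.

For 95% confidence, z* = 1.96 (from standard normal table)

Standard error: SE = √(p̂(1-p̂)/n) = √(0.712500×0.287500/400) = 0.02262983

Margin of error: E = z* × SE = 1.96 × 0.02262983 = 0.044354

Z-interval: p̂ ± E = 0.712500 ± 0.044354 = (0.668146, 0.756854)

Rounded to 4 decimal places:

(0.6681, 0.7569)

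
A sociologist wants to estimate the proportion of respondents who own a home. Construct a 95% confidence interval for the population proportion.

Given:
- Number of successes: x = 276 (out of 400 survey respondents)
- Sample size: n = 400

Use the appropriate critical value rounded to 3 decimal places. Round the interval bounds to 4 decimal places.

Sample proportion: p̂ = 276/400 = 0.690000

Check conditions for normal approximation:
  np̂ = 276 ≥ 10 ✓
  n(1-p̂) = 124 ≥ 10 ✓

The sample is large enough, so use a z-interval (normal approximation) for the proportion.

For 95% confidence, z* = 1.96 (from standard normal table)

Standard error: SE = √(p̂(1-p̂)/n) = √(0.690000×0.310000/400) = 0.02312466

Margin of error: E = z* × SE = 1.96 × 0.02312466 = 0.045324

Z-interval: p̂ ± E = 0.690000 ± 0.045324 = (0.644676, 0.735324)

Rounded to 4 decimal places:

(0.6447, 0.7353)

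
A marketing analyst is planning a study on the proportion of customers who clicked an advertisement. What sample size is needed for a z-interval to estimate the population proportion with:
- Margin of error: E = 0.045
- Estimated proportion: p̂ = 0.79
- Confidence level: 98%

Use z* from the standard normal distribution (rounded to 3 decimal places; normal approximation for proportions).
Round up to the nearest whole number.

Using z* for proportion z-interval (normal approximation).

For 98% confidence, z* = 2.326 (from standard normal table)

Sample size formula for proportion z-interval: n = z*²p̂(1-p̂)/E²

n = 2.326² × 0.79 × 0.21 / 0.045²
  = 5.410276 × 0.1659 / 0.002025
  = 443.2419

Round up to the nearest whole number: n = 444

444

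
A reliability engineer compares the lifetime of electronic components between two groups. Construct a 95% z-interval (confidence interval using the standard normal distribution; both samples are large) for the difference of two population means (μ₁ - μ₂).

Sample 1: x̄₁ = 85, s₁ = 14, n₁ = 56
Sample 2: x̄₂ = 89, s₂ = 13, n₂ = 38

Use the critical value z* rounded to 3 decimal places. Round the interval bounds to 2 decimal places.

Both samples are large (n₁ = 56 ≥ 30, n₂ = 38 ≥ 30), so a z-interval for the difference of means applies.

Point estimate: x̄₁ - x̄₂ = 85 - 89 = -4

Standard error: SE = √(s₁²/n₁ + s₂²/n₂)
= √(14²/56 + 13²/38)
= √(3.500000 + 4.447368)
= 2.819108

For 95% confidence, z* = 1.96 (from standard normal table)
Margin of error: E = z* × SE = 1.96 × 2.819108 = 5.5255

Z-interval: (x̄₁ - x̄₂) ± E = -4 ± 5.5255 = (-9.5255, 1.5255)

Rounded to 2 decimal places:

(-9.53, 1.53)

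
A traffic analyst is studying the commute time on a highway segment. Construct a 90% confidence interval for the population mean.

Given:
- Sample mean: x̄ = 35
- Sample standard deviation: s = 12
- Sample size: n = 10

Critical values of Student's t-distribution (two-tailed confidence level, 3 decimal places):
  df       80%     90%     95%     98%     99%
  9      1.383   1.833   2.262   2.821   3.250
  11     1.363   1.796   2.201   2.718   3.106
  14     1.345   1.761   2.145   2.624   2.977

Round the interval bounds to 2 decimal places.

The population standard deviation σ is unknown (only the sample standard deviation s is given), so use a t-interval with df = n - 1 = 10 - 1 = 9.

For 90% confidence with df = 9, t* = 1.833 (from t-table)

Standard error: SE = s/√n = 12/√10 = 3.794733

Margin of error: E = t* × SE = 1.833 × 3.794733 = 6.9557

T-interval: x̄ ± E = 35 ± 6.9557 = (28.0443, 41.9557)

Rounded to 2 decimal places:

(28.04, 41.96)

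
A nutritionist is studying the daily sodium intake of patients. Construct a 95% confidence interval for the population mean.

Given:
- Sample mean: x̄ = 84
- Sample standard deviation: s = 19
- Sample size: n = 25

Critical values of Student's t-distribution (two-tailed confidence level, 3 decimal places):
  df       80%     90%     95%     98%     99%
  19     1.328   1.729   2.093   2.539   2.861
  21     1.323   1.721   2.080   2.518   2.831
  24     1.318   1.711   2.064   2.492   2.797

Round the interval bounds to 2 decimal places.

The population standard deviation σ is unknown (only the sample standard deviation s is given), so use a t-interval with df = n - 1 = 25 - 1 = 24.

For 95% confidence with df = 24, t* = 2.064 (from t-table)

Standard error: SE = s/√n = 19/√25 = 3.800000

Margin of error: E = t* × SE = 2.064 × 3.800000 = 7.8432

T-interval: x̄ ± E = 84 ± 7.8432 = (76.1568, 91.8432)

Rounded to 2 decimal places:

(76.16, 91.84)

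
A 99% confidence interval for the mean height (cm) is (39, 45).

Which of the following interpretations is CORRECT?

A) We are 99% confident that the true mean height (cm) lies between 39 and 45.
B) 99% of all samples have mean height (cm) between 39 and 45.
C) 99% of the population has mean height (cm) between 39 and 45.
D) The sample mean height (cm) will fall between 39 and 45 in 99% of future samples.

A confidence interval represents our confidence in the procedure, not a probability statement about the parameter.

Key concept: If we repeated this sampling process many times and computed a 99% CI each time, about 99% of those intervals would contain the true population parameter.

For this specific interval (39, 45):
- Midpoint (point estimate): 42
- Margin of error: 3

The correct interpretation is the one stating confidence that the true parameter lies in the interval — option A.

A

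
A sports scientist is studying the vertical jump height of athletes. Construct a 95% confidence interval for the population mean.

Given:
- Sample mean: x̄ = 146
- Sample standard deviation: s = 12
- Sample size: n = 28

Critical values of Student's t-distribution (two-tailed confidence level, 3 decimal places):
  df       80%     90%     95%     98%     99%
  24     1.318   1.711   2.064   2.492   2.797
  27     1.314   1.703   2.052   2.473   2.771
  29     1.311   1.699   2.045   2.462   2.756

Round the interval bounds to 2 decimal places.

The population standard deviation σ is unknown (only the sample standard deviation s is given), so use a t-interval with df = n - 1 = 28 - 1 = 27.

For 95% confidence with df = 27, t* = 2.052 (from t-table)

Standard error: SE = s/√n = 12/√28 = 2.267787

Margin of error: E = t* × SE = 2.052 × 2.267787 = 4.6535

T-interval: x̄ ± E = 146 ± 4.6535 = (141.3465, 150.6535)

Rounded to 2 decimal places:

(141.35, 150.65)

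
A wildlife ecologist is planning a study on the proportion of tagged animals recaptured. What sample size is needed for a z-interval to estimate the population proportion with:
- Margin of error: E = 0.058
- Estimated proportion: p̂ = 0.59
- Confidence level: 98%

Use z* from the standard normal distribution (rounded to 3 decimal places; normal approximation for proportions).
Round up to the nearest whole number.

Using z* for proportion z-interval (normal approximation).

For 98% confidence, z* = 2.326 (from standard normal table)

Sample size formula for proportion z-interval: n = z*²p̂(1-p̂)/E²

n = 2.326² × 0.59 × 0.41 / 0.058²
  = 5.410276 × 0.2419 / 0.003364
  = 389.0445

Round up to the nearest whole number: n = 390

390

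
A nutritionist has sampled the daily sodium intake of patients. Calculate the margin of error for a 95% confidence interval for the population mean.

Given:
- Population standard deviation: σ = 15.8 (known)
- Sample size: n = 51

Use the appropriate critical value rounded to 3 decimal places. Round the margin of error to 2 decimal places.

The population standard deviation σ is known, so use the z-interval margin of error formula.

For 95% confidence, z* = 1.96 (from standard normal table)

Margin of error formula for z-interval: E = z* × σ/√n

E = 1.96 × 15.8/√51
  = 1.96 × 2.212443
  = 4.3364

Rounded to 2 decimal places:

4.34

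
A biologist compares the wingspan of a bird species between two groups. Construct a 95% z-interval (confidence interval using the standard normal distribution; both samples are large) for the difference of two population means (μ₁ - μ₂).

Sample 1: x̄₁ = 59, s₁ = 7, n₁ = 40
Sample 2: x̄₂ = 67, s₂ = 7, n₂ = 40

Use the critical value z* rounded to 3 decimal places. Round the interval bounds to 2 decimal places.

Both samples are large (n₁ = 40 ≥ 30, n₂ = 40 ≥ 30), so a z-interval for the difference of means applies.

Point estimate: x̄₁ - x̄₂ = 59 - 67 = -8

Standard error: SE = √(s₁²/n₁ + s₂²/n₂)
= √(7²/40 + 7²/40)
= √(1.225000 + 1.225000)
= 1.565248

For 95% confidence, z* = 1.96 (from standard normal table)
Margin of error: E = z* × SE = 1.96 × 1.565248 = 3.0679

Z-interval: (x̄₁ - x̄₂) ± E = -8 ± 3.0679 = (-11.0679, -4.9321)

Rounded to 2 decimal places:

(-11.07, -4.93)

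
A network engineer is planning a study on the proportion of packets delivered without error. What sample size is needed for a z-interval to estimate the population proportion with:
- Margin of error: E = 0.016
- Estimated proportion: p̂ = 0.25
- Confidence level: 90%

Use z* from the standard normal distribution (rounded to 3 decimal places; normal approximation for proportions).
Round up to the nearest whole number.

Using z* for proportion z-interval (normal approximation).

For 90% confidence, z* = 1.645 (from standard normal table)

Sample size formula for proportion z-interval: n = z*²p̂(1-p̂)/E²

n = 1.645² × 0.25 × 0.75 / 0.016²
  = 2.706025 × 0.1875 / 0.000256
  = 1981.9519

Round up to the nearest whole number: n = 1982

1982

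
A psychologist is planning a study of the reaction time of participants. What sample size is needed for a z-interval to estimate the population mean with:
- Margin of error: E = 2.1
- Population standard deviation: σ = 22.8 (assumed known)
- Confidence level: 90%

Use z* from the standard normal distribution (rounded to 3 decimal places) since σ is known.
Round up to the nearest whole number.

Using z* since population σ is known (z-interval formula).

For 90% confidence, z* = 1.645 (from standard normal table)

Sample size formula for z-interval: n = (z*σ/E)²

n = (1.645 × 22.8 / 2.1)²
  = (17.860000)²
  = 318.9796

Round up to the nearest whole number: n = 319

319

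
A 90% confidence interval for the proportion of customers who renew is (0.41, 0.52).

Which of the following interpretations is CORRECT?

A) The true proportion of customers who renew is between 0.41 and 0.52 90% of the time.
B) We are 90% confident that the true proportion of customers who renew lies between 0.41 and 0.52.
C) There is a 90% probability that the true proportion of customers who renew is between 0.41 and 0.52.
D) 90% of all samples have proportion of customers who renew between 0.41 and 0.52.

A confidence interval represents our confidence in the procedure, not a probability statement about the parameter.

Key concept: If we repeated this sampling process many times and computed a 90% CI each time, about 90% of those intervals would contain the true population parameter.

For this specific interval (0.41, 0.52):
- Midpoint (point estimate): 0.465
- Margin of error: 0.055

The correct interpretation is the one stating confidence that the true parameter lies in the interval — option B.

B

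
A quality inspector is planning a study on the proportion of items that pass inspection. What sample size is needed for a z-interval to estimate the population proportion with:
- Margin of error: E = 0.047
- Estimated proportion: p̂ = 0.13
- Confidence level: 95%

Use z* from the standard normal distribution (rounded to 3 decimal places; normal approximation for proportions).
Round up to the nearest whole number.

Using z* for proportion z-interval (normal approximation).

For 95% confidence, z* = 1.96 (from standard normal table)

Sample size formula for proportion z-interval: n = z*²p̂(1-p̂)/E²

n = 1.96² × 0.13 × 0.87 / 0.047²
  = 3.8416 × 0.1131 / 0.002209
  = 196.6885

Round up to the nearest whole number: n = 197

197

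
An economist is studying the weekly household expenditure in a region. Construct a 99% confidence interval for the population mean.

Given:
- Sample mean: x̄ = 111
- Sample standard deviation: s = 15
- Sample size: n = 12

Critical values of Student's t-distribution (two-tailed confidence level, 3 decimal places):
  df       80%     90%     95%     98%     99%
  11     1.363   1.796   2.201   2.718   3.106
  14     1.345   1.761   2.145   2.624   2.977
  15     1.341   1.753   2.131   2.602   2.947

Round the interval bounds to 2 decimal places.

The population standard deviation σ is unknown (only the sample standard deviation s is given), so use a t-interval with df = n - 1 = 12 - 1 = 11.

For 99% confidence with df = 11, t* = 3.106 (from t-table)

Standard error: SE = s/√n = 15/√12 = 4.330127

Margin of error: E = t* × SE = 3.106 × 4.330127 = 13.4494

T-interval: x̄ ± E = 111 ± 13.4494 = (97.5506, 124.4494)

Rounded to 2 decimal places:

(97.55, 124.45)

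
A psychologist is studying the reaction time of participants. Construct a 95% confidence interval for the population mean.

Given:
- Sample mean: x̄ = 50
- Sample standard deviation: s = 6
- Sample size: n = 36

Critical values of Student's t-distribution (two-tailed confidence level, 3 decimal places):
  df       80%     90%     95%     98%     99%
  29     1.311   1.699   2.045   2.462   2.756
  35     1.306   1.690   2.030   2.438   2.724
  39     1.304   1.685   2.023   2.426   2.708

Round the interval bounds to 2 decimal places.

The population standard deviation σ is unknown (only the sample standard deviation s is given), so use a t-interval with df = n - 1 = 36 - 1 = 35.

For 95% confidence with df = 35, t* = 2.030 (from t-table)

Standard error: SE = s/√n = 6/√36 = 1.000000

Margin of error: E = t* × SE = 2.030 × 1.000000 = 2.0300

T-interval: x̄ ± E = 50 ± 2.0300 = (47.9700, 52.0300)

Rounded to 2 decimal places:

(47.97, 52.03)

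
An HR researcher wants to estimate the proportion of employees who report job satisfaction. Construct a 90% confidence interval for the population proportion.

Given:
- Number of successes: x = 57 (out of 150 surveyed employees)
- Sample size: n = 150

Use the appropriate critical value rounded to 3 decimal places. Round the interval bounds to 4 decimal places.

Sample proportion: p̂ = 57/150 = 0.380000

Check conditions for normal approximation:
  np̂ = 57 ≥ 10 ✓
  n(1-p̂) = 93 ≥ 10 ✓

The sample is large enough, so use a z-interval (normal approximation) for the proportion.

For 90% confidence, z* = 1.645 (from standard normal table)

Standard error: SE = √(p̂(1-p̂)/n) = √(0.380000×0.620000/150) = 0.03963164

Margin of error: E = z* × SE = 1.645 × 0.03963164 = 0.065194

Z-interval: p̂ ± E = 0.380000 ± 0.065194 = (0.314806, 0.445194)

Rounded to 4 decimal places:

(0.3148, 0.4452)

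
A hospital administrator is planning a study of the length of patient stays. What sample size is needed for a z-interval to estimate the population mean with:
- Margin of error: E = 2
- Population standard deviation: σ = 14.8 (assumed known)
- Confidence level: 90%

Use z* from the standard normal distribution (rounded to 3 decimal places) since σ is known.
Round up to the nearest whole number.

Using z* since population σ is known (z-interval formula).

For 90% confidence, z* = 1.645 (from standard normal table)

Sample size formula for z-interval: n = (z*σ/E)²

n = (1.645 × 14.8 / 2)²
  = (12.173000)²
  = 148.1819

Round up to the nearest whole number: n = 149

149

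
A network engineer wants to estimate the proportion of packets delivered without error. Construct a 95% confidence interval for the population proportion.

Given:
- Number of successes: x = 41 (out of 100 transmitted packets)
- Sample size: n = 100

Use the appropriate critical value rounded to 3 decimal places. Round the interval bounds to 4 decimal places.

Sample proportion: p̂ = 41/100 = 0.410000

Check conditions for normal approximation:
  np̂ = 41 ≥ 10 ✓
  n(1-p̂) = 59 ≥ 10 ✓

The sample is large enough, so use a z-interval (normal approximation) for the proportion.

For 95% confidence, z* = 1.96 (from standard normal table)

Standard error: SE = √(p̂(1-p̂)/n) = √(0.410000×0.590000/100) = 0.04918333

Margin of error: E = z* × SE = 1.96 × 0.04918333 = 0.096399

Z-interval: p̂ ± E = 0.410000 ± 0.096399 = (0.313601, 0.506399)

Rounded to 4 decimal places:

(0.3136, 0.5064)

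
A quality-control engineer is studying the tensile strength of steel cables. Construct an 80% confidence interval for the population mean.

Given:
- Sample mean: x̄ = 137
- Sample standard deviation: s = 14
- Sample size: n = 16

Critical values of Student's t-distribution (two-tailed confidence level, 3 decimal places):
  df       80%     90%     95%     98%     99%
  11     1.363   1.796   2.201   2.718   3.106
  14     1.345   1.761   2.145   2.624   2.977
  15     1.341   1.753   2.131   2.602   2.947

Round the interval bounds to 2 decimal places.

The population standard deviation σ is unknown (only the sample standard deviation s is given), so use a t-interval with df = n - 1 = 16 - 1 = 15.

For 80% confidence with df = 15, t* = 1.341 (from t-table)

Standard error: SE = s/√n = 14/√16 = 3.500000

Margin of error: E = t* × SE = 1.341 × 3.500000 = 4.6935

T-interval: x̄ ± E = 137 ± 4.6935 = (132.3065, 141.6935)

Rounded to 2 decimal places:

(132.31, 141.69)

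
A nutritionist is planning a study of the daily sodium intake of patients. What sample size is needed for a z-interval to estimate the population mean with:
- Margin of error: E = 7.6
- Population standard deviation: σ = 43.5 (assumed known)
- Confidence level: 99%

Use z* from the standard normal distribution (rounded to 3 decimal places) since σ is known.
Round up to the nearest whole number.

Using z* since population σ is known (z-interval formula).

For 99% confidence, z* = 2.576 (from standard normal table)

Sample size formula for z-interval: n = (z*σ/E)²

n = (2.576 × 43.5 / 7.6)²
  = (14.744211)²
  = 217.3917

Round up to the nearest whole number: n = 218

218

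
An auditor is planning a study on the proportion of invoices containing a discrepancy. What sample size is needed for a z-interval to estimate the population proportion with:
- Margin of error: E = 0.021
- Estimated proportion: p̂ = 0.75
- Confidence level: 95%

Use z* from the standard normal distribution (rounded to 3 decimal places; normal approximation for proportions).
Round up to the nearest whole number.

Using z* for proportion z-interval (normal approximation).

For 95% confidence, z* = 1.96 (from standard normal table)

Sample size formula for proportion z-interval: n = z*²p̂(1-p̂)/E²

n = 1.96² × 0.75 × 0.25 / 0.021²
  = 3.8416 × 0.1875 / 0.000441
  = 1633.3333

Round up to the nearest whole number: n = 1634

1634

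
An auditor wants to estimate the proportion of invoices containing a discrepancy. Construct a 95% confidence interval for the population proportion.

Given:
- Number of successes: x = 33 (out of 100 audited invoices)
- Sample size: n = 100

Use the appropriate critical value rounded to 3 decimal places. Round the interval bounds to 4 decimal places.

Sample proportion: p̂ = 33/100 = 0.330000

Check conditions for normal approximation:
  np̂ = 33 ≥ 10 ✓
  n(1-p̂) = 67 ≥ 10 ✓

The sample is large enough, so use a z-interval (normal approximation) for the proportion.

For 95% confidence, z* = 1.96 (from standard normal table)

Standard error: SE = √(p̂(1-p̂)/n) = √(0.330000×0.670000/100) = 0.04702127

Margin of error: E = z* × SE = 1.96 × 0.04702127 = 0.092162

Z-interval: p̂ ± E = 0.330000 ± 0.092162 = (0.237838, 0.422162)

Rounded to 4 decimal places:

(0.2378, 0.4222)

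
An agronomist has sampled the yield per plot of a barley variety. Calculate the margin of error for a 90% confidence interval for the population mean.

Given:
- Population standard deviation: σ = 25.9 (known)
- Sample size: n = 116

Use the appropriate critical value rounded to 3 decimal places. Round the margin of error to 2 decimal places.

The population standard deviation σ is known, so use the z-interval margin of error formula.

For 90% confidence, z* = 1.645 (from standard normal table)

Margin of error formula for z-interval: E = z* × σ/√n

E = 1.645 × 25.9/√116
  = 1.645 × 2.404755
  = 3.9558

Rounded to 2 decimal places:

3.96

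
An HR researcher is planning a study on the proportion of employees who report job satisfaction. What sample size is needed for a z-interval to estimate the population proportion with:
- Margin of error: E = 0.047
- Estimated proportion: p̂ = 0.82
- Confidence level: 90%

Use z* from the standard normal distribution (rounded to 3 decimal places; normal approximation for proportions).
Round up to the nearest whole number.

Using z* for proportion z-interval (normal approximation).

For 90% confidence, z* = 1.645 (from standard normal table)

Sample size formula for proportion z-interval: n = z*²p̂(1-p̂)/E²

n = 1.645² × 0.82 × 0.18 / 0.047²
  = 2.706025 × 0.1476 / 0.002209
  = 180.8100

Round up to the nearest whole number: n = 181

181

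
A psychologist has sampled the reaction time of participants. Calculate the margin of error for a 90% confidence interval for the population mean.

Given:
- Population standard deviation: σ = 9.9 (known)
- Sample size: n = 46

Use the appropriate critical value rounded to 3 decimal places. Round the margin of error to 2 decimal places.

The population standard deviation σ is known, so use the z-interval margin of error formula.

For 90% confidence, z* = 1.645 (from standard normal table)

Margin of error formula for z-interval: E = z* × σ/√n

E = 1.645 × 9.9/√46
  = 1.645 × 1.459675
  = 2.4012

Rounded to 2 decimal places:

2.40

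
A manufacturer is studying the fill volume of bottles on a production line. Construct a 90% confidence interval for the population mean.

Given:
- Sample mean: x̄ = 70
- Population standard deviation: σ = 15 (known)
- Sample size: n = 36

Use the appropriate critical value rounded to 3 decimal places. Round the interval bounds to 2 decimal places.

The population standard deviation σ is known, so use a z-interval (standard normal critical value).

For 90% confidence, z* = 1.645 (from standard normal table)

Standard error: SE = σ/√n = 15/√36 = 2.500000

Margin of error: E = z* × SE = 1.645 × 2.500000 = 4.1125

Z-interval: x̄ ± E = 70 ± 4.1125 = (65.8875, 74.1125)

Rounded to 2 decimal places:

(65.89, 74.11)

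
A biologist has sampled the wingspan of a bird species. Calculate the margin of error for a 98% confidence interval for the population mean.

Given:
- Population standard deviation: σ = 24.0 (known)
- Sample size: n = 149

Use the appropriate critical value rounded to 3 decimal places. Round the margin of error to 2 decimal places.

The population standard deviation σ is known, so use the z-interval margin of error formula.

For 98% confidence, z* = 2.326 (from standard normal table)

Margin of error formula for z-interval: E = z* × σ/√n

E = 2.326 × 24.0/√149
  = 2.326 × 1.966157
  = 4.5733

Rounded to 2 decimal places:

4.57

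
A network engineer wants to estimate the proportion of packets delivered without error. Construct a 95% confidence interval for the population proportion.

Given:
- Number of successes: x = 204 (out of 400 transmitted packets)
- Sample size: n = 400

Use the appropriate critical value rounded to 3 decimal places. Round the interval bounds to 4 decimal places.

Sample proportion: p̂ = 204/400 = 0.510000

Check conditions for normal approximation:
  np̂ = 204 ≥ 10 ✓
  n(1-p̂) = 196 ≥ 10 ✓

The sample is large enough, so use a z-interval (normal approximation) for the proportion.

For 95% confidence, z* = 1.96 (from standard normal table)

Standard error: SE = √(p̂(1-p̂)/n) = √(0.510000×0.490000/400) = 0.02499500

Margin of error: E = z* × SE = 1.96 × 0.02499500 = 0.048990

Z-interval: p̂ ± E = 0.510000 ± 0.048990 = (0.461010, 0.558990)

Rounded to 4 decimal places:

(0.4610, 0.5590)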